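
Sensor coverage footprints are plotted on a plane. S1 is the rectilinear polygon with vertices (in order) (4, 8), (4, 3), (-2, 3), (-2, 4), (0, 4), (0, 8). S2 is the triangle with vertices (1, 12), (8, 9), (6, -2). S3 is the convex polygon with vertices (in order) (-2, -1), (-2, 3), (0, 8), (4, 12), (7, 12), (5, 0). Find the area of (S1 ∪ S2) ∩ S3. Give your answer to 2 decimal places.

43.54

|S1 ∪ S2| = 60.0429.
|(S1 ∪ S2) ∩ S3| = 43.54.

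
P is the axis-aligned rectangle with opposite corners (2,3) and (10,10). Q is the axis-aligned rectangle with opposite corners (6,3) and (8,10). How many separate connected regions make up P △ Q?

P △ Q splits into 2 disjoint pieces (area 14, area 28).

2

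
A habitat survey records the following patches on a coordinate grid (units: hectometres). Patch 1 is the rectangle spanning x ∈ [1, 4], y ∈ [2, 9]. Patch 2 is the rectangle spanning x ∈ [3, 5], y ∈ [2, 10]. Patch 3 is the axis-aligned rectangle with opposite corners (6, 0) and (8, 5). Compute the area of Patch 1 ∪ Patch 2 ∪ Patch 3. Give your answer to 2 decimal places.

By inclusion–exclusion:
Individual areas: |Patch 1| = 21, |Patch 2| = 16, |Patch 3| = 10.
|Patch 1∩Patch 2|: x∈[3,4], y∈[2,9] → 1·7 = 7.
|Patch 1∩Patch 3| = 0 (no overlap).
|Patch 2∩Patch 3| = 0 (no overlap).
|Patch 1∩Patch 2∩Patch 3| = 0.
|Patch 1 ∪ Patch 2 ∪ Patch 3| = 47 − 7 + 0 = 40.00.

40.00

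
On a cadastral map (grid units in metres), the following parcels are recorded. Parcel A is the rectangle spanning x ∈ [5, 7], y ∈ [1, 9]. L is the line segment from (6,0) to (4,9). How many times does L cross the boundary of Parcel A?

The segment meets the boundary at (5,4.5), (5.778,1).

2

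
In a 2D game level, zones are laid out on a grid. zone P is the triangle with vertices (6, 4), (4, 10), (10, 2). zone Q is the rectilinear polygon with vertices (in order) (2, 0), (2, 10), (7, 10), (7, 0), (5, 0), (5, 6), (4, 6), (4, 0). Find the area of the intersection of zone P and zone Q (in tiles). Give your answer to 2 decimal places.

6.25

The intersection is the polygon with vertices (4,10), (7,6), (7,3.5), (6,4).
By the shoelace formula its area is 6.25.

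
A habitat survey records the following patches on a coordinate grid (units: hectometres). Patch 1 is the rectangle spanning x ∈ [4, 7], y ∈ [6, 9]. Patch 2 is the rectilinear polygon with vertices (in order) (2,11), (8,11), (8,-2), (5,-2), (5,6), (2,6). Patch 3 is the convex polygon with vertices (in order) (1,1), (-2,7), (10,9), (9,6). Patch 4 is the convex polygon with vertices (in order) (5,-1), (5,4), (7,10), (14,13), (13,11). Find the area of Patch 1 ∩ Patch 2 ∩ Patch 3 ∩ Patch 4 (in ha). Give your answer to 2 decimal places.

2.27

The intersection is the polygon with vertices (5.667,6), (6.471,8.412), (7,8.5), (7,6).
By the shoelace formula its area is 2.27.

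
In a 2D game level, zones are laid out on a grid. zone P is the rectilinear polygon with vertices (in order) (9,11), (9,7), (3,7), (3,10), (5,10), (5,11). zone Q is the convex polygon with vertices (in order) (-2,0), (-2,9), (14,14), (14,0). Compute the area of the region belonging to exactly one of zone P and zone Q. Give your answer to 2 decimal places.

162.00

|zone P| = 22, |zone Q| = 184, |zone P∩zone Q| = 22.
|zone P △ zone Q| = |zone P| + |zone Q| − 2·|zone P∩zone Q| = 22 + 184 − 44 = 162.00.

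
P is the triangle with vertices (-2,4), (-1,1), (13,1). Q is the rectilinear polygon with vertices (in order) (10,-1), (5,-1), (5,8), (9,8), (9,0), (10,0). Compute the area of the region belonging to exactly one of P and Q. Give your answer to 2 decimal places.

|P| = 21, |Q| = 37, |P∩Q| = 4.8.
|P △ Q| = |P| + |Q| − 2·|P∩Q| = 21 + 37 − 9.6 = 48.40.

48.40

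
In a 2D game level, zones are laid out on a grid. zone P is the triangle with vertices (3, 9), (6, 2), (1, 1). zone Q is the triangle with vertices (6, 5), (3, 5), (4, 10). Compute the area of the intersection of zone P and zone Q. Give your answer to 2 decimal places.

The intersection is the polygon with vertices (4.714,5), (3,5), (3.546,7.727).
By the shoelace formula its area is 2.34.

2.34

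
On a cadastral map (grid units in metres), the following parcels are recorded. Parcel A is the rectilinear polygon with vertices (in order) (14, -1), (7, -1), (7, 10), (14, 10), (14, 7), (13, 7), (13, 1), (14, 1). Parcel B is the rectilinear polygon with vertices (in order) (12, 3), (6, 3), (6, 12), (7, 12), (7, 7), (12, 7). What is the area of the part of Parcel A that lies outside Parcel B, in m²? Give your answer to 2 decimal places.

51.00

|Parcel A| = 71, |Parcel A∩Parcel B| = 20.
|Parcel A ∖ Parcel B| = |Parcel A| − |Parcel A∩Parcel B| = 71 − 20 = 51.00.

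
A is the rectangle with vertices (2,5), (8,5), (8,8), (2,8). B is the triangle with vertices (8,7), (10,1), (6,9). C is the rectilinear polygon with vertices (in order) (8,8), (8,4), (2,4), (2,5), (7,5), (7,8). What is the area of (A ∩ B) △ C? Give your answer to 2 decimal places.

|A ∩ B| = 1.75.
|(A ∩ B) ∩ C| = 1.5.
|(A ∩ B) △ C| = 1.75 + 9 − 3 = 7.75.

7.75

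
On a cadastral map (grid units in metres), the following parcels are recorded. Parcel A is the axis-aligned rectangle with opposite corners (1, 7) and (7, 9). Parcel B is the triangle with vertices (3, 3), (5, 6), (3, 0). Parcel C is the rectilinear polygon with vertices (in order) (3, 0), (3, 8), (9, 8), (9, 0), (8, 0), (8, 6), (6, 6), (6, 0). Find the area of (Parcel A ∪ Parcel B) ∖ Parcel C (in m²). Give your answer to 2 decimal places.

8.00

|Parcel A ∪ Parcel B| = 15.
|(Parcel A ∪ Parcel B) ∩ Parcel C| = 7.
|(Parcel A ∪ Parcel B) ∖ Parcel C| = 15 − 7 = 8.00.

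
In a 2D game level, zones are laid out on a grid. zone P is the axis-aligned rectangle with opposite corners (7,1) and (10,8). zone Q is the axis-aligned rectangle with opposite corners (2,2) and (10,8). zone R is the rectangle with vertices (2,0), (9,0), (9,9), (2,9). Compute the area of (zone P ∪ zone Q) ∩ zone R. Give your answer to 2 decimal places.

The region (zone P ∪ zone Q) ∩ zone R is the polygon with vertices (7,1), (7,2), (2,2), (2,8), (7,8), (9,8), (9,1).
By the shoelace formula its area is 44.00.

44.00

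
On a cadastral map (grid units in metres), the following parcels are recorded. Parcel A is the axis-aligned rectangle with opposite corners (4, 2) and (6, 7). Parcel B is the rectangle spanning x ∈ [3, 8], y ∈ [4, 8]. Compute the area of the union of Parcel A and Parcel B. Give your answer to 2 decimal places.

24.00

By inclusion–exclusion:
Individual areas: |Parcel A| = 10, |Parcel B| = 20.
|Parcel A∩Parcel B|: x∈[4,6], y∈[4,7] → 2·3 = 6.
|Parcel A ∪ Parcel B| = 30 − 6 = 24.00.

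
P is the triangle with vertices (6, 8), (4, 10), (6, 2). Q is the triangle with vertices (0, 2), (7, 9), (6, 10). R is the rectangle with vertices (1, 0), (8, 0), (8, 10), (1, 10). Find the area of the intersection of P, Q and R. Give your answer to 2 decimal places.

1.54

The intersection is the polygon with vertices (4.8,6.8), (4.5,8), (5.143,8.857), (6,8).
By the shoelace formula its area is 1.54.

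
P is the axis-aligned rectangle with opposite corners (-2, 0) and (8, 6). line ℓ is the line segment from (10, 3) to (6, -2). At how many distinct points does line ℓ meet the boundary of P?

2

The segment meets the boundary at (7.6,0), (8,0.5).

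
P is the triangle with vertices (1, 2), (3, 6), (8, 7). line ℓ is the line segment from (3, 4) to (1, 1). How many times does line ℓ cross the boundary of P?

1

The segment meets the boundary at (2.273,2.909).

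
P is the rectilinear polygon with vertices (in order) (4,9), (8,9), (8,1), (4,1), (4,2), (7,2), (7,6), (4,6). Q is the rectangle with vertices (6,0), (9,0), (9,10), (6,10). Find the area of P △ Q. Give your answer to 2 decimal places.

26.00

|P| = 20, |Q| = 30, |P∩Q| = 12.
|P △ Q| = |P| + |Q| − 2·|P∩Q| = 20 + 30 − 24 = 26.00.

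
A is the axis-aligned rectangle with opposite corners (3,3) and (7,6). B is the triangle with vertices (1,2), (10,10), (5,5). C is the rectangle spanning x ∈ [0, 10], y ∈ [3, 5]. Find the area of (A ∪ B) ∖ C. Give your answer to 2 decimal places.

|A ∪ B| = 13.2778.
|(A ∪ B) ∩ C| = 8.1736.
|(A ∪ B) ∖ C| = 13.2778 − 8.1736 = 5.10.

5.10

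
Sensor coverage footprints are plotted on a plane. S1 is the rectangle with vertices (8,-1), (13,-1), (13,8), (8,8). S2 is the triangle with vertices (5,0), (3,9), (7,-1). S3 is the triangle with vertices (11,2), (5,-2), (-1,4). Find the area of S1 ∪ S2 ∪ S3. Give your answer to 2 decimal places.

By inclusion–exclusion:
Individual areas: |S1| = 45, |S2| = 8, |S3| = 30.
|S1∩S2| = 0.
|S1∩S3| = 3.75.
|S2∩S3| = 4.7941.
|S1∩S2∩S3| = 0.
|S1 ∪ S2 ∪ S3| = 83 − 8.5441 + 0 = 74.46.

74.46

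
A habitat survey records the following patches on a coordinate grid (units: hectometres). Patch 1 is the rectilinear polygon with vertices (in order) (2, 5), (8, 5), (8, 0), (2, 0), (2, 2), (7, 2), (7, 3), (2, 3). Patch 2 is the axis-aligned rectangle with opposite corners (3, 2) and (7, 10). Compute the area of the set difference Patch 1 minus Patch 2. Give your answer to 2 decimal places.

|Patch 1| = 25, |Patch 1∩Patch 2| = 8.
|Patch 1 ∖ Patch 2| = |Patch 1| − |Patch 1∩Patch 2| = 25 − 8 = 17.00.

17.00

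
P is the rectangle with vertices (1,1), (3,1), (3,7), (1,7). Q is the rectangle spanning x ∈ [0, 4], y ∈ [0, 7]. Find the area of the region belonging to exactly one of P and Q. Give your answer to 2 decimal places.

16.00

|P∩Q|: x∈[1,3], y∈[1,7] → 2·6 = 12.
|P △ Q| = |P| + |Q| − 2·|P∩Q| = 12 + 28 − 24 = 16.00.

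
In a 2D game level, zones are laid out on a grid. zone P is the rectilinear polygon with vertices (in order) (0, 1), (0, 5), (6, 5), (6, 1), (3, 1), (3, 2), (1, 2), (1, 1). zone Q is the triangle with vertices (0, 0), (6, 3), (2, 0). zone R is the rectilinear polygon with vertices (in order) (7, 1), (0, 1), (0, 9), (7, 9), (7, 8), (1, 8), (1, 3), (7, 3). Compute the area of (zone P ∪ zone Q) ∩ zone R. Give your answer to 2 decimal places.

12.25

|zone P ∪ zone Q| = 23.9167.
|(zone P ∪ zone Q) ∩ zone R| = 12.25.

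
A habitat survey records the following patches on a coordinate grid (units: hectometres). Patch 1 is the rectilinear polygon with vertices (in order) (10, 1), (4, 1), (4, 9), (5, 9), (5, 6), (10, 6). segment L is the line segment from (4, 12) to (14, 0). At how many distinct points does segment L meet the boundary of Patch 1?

The segment meets the boundary at (10,4.8), (9,6).

2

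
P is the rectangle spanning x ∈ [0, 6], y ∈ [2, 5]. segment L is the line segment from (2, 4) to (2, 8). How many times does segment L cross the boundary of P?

The segment meets the boundary at (2,5).

1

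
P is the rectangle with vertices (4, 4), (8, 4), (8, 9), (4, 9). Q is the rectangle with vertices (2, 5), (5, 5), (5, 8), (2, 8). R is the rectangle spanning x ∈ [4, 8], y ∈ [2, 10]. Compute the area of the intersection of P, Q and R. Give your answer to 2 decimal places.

The intersection is the polygon with vertices (5,8), (5,5), (4,5), (4,8).
By the shoelace formula its area is 3.00.

3.00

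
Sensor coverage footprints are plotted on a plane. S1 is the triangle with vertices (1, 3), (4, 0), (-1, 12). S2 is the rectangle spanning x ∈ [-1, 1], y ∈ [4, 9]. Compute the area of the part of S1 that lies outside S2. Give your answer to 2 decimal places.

|S1| = 10.5, |S1∩S2| = 3.2139.
|S1 ∖ S2| = |S1| − |S1∩S2| = 10.5 − 3.2139 = 7.29.

7.29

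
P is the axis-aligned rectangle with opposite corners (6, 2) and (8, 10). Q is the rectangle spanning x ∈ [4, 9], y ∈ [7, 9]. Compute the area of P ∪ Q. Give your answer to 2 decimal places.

By inclusion–exclusion:
Individual areas: |P| = 16, |Q| = 10.
|P∩Q|: x∈[6,8], y∈[7,9] → 2·2 = 4.
|P ∪ Q| = 26 − 4 = 22.00.

22.00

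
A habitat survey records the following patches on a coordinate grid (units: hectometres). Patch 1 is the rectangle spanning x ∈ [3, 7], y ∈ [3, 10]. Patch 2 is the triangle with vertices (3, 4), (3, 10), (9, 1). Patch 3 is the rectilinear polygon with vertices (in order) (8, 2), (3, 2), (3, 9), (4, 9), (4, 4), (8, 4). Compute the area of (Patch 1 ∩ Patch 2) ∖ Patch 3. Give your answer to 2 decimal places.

7.08

|Patch 1 ∩ Patch 2| = 15.
|(Patch 1 ∩ Patch 2) ∩ Patch 3| = 7.9167.
|(Patch 1 ∩ Patch 2) ∖ Patch 3| = 15 − 7.9167 = 7.08.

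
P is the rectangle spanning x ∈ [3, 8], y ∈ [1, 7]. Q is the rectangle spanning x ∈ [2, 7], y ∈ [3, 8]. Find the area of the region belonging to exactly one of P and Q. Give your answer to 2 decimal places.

|P∩Q|: x∈[3,7], y∈[3,7] → 4·4 = 16.
|P △ Q| = |P| + |Q| − 2·|P∩Q| = 30 + 25 − 32 = 23.00.

23.00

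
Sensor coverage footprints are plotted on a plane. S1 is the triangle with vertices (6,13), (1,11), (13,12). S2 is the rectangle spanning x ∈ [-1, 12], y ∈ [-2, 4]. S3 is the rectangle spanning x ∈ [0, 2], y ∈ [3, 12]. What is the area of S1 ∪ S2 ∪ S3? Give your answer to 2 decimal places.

103.34

By inclusion–exclusion:
Individual areas: |S1| = 9.5, |S2| = 78, |S3| = 18.
|S1∩S2| = 0.
|S1∩S3| = 0.1583.
|S2∩S3|: x∈[0,2], y∈[3,4] → 2·1 = 2.
|S1∩S2∩S3| = 0.
|S1 ∪ S2 ∪ S3| = 105.5 − 2.1583 + 0 = 103.34.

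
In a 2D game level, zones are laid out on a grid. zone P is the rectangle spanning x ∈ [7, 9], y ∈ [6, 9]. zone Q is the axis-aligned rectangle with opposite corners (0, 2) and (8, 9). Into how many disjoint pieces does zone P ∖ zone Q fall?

1

zone P ∖ zone Q is a single connected region.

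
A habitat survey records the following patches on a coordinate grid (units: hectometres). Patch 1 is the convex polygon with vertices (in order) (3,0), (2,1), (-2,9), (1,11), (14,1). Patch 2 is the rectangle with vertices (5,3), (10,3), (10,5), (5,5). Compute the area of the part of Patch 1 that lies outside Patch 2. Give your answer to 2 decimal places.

|Patch 1| = 82, |Patch 1∩Patch 2| = 9.4462.
|Patch 1 ∖ Patch 2| = |Patch 1| − |Patch 1∩Patch 2| = 82 − 9.4462 = 72.55.

72.55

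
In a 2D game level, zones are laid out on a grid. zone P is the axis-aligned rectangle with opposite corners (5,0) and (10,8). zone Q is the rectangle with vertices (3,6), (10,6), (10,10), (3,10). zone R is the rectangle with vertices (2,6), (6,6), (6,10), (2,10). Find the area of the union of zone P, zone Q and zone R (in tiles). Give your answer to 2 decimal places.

62.00

By inclusion–exclusion:
Individual areas: |zone P| = 40, |zone Q| = 28, |zone R| = 16.
|zone P∩zone Q|: x∈[5,10], y∈[6,8] → 5·2 = 10.
|zone P∩zone R|: x∈[5,6], y∈[6,8] → 1·2 = 2.
|zone Q∩zone R|: x∈[3,6], y∈[6,10] → 3·4 = 12.
|zone P∩zone Q∩zone R| = 2.
|zone P ∪ zone Q ∪ zone R| = 84 − 24 + 2 = 62.00.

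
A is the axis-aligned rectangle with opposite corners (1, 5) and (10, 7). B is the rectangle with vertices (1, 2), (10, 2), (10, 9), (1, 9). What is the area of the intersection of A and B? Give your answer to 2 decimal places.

18.00

|A∩B|: x∈[1,10], y∈[5,7] → 9·2 = 18.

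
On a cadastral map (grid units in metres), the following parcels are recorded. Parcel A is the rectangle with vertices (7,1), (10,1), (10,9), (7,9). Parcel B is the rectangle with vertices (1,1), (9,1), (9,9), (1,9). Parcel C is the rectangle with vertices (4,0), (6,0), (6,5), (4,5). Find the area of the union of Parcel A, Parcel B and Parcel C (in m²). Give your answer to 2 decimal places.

74.00

By inclusion–exclusion:
Individual areas: |Parcel A| = 24, |Parcel B| = 64, |Parcel C| = 10.
|Parcel A∩Parcel B|: x∈[7,9], y∈[1,9] → 2·8 = 16.
|Parcel A∩Parcel C| = 0 (no overlap).
|Parcel B∩Parcel C|: x∈[4,6], y∈[1,5] → 2·4 = 8.
|Parcel A∩Parcel B∩Parcel C| = 0.
|Parcel A ∪ Parcel B ∪ Parcel C| = 98 − 24 + 0 = 74.00.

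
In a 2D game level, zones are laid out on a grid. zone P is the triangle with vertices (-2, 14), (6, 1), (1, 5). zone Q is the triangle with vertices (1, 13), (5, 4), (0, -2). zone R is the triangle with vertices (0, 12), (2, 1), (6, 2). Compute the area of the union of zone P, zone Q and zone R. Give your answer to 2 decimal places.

By inclusion–exclusion:
Individual areas: |zone P| = 16.5, |zone Q| = 34.5, |zone R| = 23.
|zone P∩zone Q| = 10.3508.
|zone P∩zone R| = 10.7527.
|zone Q∩zone R| = 18.2971.
|zone P∩zone Q∩zone R| = 9.3642.
|zone P ∪ zone Q ∪ zone R| = 74 − 39.4006 + 9.3642 = 43.96.

43.96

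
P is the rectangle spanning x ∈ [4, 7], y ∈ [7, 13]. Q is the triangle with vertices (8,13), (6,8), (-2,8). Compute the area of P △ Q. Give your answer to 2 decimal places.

|P| = 18, |Q| = 20, |P∩Q| = 10.
|P △ Q| = |P| + |Q| − 2·|P∩Q| = 18 + 20 − 20 = 18.00.

18.00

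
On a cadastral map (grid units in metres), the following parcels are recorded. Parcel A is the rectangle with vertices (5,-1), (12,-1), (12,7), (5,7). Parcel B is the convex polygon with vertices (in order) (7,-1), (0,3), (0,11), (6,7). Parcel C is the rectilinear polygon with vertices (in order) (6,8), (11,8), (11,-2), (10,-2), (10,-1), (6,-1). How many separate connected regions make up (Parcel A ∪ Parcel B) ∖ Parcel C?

2

(Parcel A ∪ Parcel B) ∖ Parcel C splits into 2 disjoint pieces (area 8, area 47.1429).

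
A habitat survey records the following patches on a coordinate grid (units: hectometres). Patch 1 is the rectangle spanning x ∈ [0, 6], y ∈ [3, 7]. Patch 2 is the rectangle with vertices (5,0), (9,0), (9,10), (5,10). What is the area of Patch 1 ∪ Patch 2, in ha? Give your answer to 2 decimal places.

By inclusion–exclusion:
Individual areas: |Patch 1| = 24, |Patch 2| = 40.
|Patch 1∩Patch 2|: x∈[5,6], y∈[3,7] → 1·4 = 4.
|Patch 1 ∪ Patch 2| = 64 − 4 = 60.00.

60.00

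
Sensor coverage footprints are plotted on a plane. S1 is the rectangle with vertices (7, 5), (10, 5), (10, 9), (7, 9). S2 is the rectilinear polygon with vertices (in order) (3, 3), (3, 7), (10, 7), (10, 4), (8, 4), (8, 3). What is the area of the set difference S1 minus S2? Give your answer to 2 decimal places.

|S1| = 12, |S1∩S2| = 6.
|S1 ∖ S2| = |S1| − |S1∩S2| = 12 − 6 = 6.00.

6.00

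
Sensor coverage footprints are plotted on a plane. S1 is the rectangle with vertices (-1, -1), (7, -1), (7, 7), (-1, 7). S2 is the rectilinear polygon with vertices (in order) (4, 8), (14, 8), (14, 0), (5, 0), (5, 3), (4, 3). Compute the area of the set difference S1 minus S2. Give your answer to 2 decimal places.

|S1| = 64, |S1∩S2| = 18.
|S1 ∖ S2| = |S1| − |S1∩S2| = 64 − 18 = 46.00.

46.00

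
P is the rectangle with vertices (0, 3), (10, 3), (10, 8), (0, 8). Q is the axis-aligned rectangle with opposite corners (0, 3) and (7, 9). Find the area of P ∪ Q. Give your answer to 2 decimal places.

57.00

By inclusion–exclusion:
Individual areas: |P| = 50, |Q| = 42.
|P∩Q|: x∈[0,7], y∈[3,8] → 7·5 = 35.
|P ∪ Q| = 92 − 35 = 57.00.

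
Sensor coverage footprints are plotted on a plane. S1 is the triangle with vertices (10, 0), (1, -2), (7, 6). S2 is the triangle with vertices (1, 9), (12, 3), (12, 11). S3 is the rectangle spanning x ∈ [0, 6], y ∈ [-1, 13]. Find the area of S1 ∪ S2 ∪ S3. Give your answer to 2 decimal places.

136.85

By inclusion–exclusion:
Individual areas: |S1| = 30, |S2| = 44, |S3| = 84.
|S1∩S2| = 0.0454.
|S1∩S3| = 12.0139.
|S2∩S3| = 9.0909.
|S1∩S2∩S3| = 0.
|S1 ∪ S2 ∪ S3| = 158 − 21.1502 + 0 = 136.85.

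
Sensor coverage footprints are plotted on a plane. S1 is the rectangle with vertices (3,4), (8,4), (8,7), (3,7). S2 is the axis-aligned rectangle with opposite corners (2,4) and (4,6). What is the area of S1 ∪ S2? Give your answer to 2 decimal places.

17.00

By inclusion–exclusion:
Individual areas: |S1| = 15, |S2| = 4.
|S1∩S2|: x∈[3,4], y∈[4,6] → 1·2 = 2.
|S1 ∪ S2| = 19 − 2 = 17.00.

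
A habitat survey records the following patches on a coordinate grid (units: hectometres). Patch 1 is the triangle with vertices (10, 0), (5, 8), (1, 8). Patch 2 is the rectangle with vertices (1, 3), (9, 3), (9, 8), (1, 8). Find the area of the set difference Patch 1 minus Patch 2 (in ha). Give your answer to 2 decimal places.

|Patch 1| = 16, |Patch 1∩Patch 2| = 13.75.
|Patch 1 ∖ Patch 2| = |Patch 1| − |Patch 1∩Patch 2| = 16 − 13.75 = 2.25.

2.25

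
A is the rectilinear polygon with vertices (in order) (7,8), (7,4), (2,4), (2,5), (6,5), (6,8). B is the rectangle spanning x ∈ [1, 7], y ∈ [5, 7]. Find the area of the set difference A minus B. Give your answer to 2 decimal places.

6.00

|A| = 8, |A∩B| = 2.
|A ∖ B| = |A| − |A∩B| = 8 − 2 = 6.00.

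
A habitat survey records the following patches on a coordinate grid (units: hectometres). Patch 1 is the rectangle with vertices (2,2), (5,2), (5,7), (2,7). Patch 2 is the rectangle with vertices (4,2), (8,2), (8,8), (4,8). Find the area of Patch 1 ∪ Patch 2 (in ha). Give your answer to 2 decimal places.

By inclusion–exclusion:
Individual areas: |Patch 1| = 15, |Patch 2| = 24.
|Patch 1∩Patch 2|: x∈[4,5], y∈[2,7] → 1·5 = 5.
|Patch 1 ∪ Patch 2| = 39 − 5 = 34.00.

34.00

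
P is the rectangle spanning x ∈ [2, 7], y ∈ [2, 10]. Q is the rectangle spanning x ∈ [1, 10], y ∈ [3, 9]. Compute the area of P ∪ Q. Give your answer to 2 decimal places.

64.00

By inclusion–exclusion:
Individual areas: |P| = 40, |Q| = 54.
|P∩Q|: x∈[2,7], y∈[3,9] → 5·6 = 30.
|P ∪ Q| = 94 − 30 = 64.00.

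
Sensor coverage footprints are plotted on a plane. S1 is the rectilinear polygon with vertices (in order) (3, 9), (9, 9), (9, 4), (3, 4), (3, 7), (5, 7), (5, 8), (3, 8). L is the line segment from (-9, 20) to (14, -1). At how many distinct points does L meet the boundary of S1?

The segment meets the boundary at (5,7.217), (8.524,4), (4.143,8), (3.048,9).

4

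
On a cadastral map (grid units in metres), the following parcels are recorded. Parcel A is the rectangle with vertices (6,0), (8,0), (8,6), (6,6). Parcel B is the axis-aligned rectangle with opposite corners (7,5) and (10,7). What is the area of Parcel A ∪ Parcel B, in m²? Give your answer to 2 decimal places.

By inclusion–exclusion:
Individual areas: |Parcel A| = 12, |Parcel B| = 6.
|Parcel A∩Parcel B|: x∈[7,8], y∈[5,6] → 1·1 = 1.
|Parcel A ∪ Parcel B| = 18 − 1 = 17.00.

17.00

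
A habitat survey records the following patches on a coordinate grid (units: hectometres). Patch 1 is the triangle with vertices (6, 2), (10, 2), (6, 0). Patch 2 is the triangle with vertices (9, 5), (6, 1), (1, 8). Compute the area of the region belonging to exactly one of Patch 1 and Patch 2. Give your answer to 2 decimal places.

23.75

|Patch 1| = 4, |Patch 2| = 20.5, |Patch 1∩Patch 2| = 0.375.
|Patch 1 △ Patch 2| = |Patch 1| + |Patch 2| − 2·|Patch 1∩Patch 2| = 4 + 20.5 − 0.75 = 23.75.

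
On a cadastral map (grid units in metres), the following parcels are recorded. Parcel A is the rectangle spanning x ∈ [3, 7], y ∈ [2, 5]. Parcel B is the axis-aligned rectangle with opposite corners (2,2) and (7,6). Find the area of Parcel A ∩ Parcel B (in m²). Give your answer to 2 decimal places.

|Parcel A∩Parcel B|: x∈[3,7], y∈[2,5] → 4·3 = 12.

12.00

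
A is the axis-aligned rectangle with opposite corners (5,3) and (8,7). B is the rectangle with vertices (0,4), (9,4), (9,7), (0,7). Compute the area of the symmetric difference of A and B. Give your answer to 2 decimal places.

|A∩B|: x∈[5,8], y∈[4,7] → 3·3 = 9.
|A △ B| = |A| + |B| − 2·|A∩B| = 12 + 27 − 18 = 21.00.

21.00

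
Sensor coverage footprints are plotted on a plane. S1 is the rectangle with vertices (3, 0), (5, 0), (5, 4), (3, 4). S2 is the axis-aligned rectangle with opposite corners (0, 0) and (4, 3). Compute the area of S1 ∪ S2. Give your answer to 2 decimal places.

By inclusion–exclusion:
Individual areas: |S1| = 8, |S2| = 12.
|S1∩S2|: x∈[3,4], y∈[0,3] → 1·3 = 3.
|S1 ∪ S2| = 20 − 3 = 17.00.

17.00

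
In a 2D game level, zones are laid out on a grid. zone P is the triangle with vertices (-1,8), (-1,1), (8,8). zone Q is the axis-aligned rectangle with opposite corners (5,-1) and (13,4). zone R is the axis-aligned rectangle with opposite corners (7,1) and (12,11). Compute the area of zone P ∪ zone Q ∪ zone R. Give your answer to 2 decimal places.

106.11

By inclusion–exclusion:
Individual areas: |zone P| = 31.5, |zone Q| = 40, |zone R| = 50.
|zone P∩zone Q| = 0.
|zone P∩zone R| = 0.3889.
|zone Q∩zone R|: x∈[7,12], y∈[1,4] → 5·3 = 15.
|zone P∩zone Q∩zone R| = 0.
|zone P ∪ zone Q ∪ zone R| = 121.5 − 15.3889 + 0 = 106.11.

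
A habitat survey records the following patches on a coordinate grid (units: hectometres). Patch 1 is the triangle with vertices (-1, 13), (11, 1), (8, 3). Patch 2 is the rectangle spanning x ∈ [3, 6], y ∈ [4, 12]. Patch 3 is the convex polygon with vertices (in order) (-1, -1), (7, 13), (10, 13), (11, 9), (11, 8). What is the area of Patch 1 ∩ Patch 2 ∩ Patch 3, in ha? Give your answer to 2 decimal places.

1.34

The intersection is the polygon with vertices (6,5.222), (3.893,7.563), (4.091,7.909), (6,6).
By the shoelace formula its area is 1.34.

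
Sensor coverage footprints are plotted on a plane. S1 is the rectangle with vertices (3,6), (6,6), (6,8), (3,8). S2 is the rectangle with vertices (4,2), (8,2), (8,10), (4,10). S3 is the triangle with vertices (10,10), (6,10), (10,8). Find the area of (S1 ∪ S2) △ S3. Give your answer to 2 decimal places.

|S1 ∪ S2| = 34.
|(S1 ∪ S2) ∩ S3| = 1.
|(S1 ∪ S2) △ S3| = 34 + 4 − 2 = 36.00.

36.00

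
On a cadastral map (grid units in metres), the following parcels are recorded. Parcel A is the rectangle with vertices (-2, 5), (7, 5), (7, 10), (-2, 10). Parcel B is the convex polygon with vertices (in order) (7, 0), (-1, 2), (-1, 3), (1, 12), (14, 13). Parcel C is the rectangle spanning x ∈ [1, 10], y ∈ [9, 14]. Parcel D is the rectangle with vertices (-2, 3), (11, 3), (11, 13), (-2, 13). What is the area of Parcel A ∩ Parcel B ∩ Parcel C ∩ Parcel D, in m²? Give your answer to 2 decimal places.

The intersection is the polygon with vertices (1,9), (1,10), (7,10), (7,9).
By the shoelace formula its area is 6.00.

6.00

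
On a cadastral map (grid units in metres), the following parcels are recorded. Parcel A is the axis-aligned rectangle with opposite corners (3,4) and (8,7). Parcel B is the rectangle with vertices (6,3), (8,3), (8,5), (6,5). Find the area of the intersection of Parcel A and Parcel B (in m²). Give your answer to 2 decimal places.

|Parcel A∩Parcel B|: x∈[6,8], y∈[4,5] → 2·1 = 2.

2.00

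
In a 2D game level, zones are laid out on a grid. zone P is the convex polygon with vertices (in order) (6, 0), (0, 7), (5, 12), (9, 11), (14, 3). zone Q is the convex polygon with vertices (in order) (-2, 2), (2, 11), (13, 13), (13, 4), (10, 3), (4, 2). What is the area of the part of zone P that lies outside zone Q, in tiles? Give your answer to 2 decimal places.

15.44

|zone P| = 95.5, |zone P∩zone Q| = 80.0628.
|zone P ∖ zone Q| = |zone P| − |zone P∩zone Q| = 95.5 − 80.0628 = 15.44.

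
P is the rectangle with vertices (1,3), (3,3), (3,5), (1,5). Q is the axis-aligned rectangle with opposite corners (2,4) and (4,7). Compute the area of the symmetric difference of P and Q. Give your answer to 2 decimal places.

|P∩Q|: x∈[2,3], y∈[4,5] → 1·1 = 1.
|P △ Q| = |P| + |Q| − 2·|P∩Q| = 4 + 6 − 2 = 8.00.

8.00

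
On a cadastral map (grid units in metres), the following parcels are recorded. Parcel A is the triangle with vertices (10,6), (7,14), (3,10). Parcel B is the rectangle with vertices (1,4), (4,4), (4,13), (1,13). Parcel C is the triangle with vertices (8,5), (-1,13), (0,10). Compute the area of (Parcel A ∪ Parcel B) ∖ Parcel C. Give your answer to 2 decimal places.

|Parcel A ∪ Parcel B| = 48.2143.
|(Parcel A ∪ Parcel B) ∩ Parcel C| = 4.3542.
|(Parcel A ∪ Parcel B) ∖ Parcel C| = 48.2143 − 4.3542 = 43.86.

43.86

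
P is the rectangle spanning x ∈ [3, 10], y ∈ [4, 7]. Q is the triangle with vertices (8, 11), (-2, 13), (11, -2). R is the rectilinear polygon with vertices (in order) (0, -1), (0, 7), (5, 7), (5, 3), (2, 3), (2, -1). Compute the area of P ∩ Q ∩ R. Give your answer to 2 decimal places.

1.87

The intersection is the polygon with vertices (3.2,7), (5,7), (5,4.923).
By the shoelace formula its area is 1.87.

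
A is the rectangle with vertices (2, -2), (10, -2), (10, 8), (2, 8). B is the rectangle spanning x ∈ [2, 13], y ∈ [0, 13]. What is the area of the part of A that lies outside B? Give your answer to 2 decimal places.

16.00

|A∩B|: x∈[2,10], y∈[0,8] → 8·8 = 64.
|A| = 80.
|A ∖ B| = |A| − |A∩B| = 80 − 64 = 16.00.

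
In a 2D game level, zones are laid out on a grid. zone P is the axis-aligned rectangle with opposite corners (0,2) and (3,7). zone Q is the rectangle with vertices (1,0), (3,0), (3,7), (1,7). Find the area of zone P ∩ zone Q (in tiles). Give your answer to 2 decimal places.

10.00

|zone P∩zone Q|: x∈[1,3], y∈[2,7] → 2·5 = 10.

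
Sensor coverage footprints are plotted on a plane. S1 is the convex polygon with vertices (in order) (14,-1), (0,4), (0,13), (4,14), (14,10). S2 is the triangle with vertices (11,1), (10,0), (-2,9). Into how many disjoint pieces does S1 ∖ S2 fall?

2

S1 ∖ S2 splits into 2 disjoint pieces (area 127.4798, area 15.5909).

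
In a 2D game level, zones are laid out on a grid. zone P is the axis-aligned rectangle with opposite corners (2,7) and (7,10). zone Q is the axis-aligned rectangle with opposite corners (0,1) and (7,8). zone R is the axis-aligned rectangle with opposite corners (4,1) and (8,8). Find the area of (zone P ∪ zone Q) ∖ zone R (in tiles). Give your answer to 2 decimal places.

38.00

|zone P ∪ zone Q| = 59.
|(zone P ∪ zone Q) ∩ zone R| = 21.
|(zone P ∪ zone Q) ∖ zone R| = 59 − 21 = 38.00.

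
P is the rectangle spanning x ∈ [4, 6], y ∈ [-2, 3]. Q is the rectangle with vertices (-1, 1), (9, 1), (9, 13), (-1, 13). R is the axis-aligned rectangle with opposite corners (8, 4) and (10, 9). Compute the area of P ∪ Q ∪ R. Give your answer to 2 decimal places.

131.00

By inclusion–exclusion:
Individual areas: |P| = 10, |Q| = 120, |R| = 10.
|P∩Q|: x∈[4,6], y∈[1,3] → 2·2 = 4.
|P∩R| = 0 (no overlap).
|Q∩R|: x∈[8,9], y∈[4,9] → 1·5 = 5.
|P∩Q∩R| = 0.
|P ∪ Q ∪ R| = 140 − 9 + 0 = 131.00.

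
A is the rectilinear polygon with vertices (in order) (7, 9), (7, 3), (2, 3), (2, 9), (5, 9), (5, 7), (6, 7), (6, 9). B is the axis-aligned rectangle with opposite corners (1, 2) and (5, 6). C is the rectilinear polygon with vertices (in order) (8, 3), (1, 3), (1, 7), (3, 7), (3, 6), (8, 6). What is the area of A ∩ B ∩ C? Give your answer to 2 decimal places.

The intersection is the polygon with vertices (2,6), (3,6), (5,6), (5,3), (2,3).
By the shoelace formula its area is 9.00.

9.00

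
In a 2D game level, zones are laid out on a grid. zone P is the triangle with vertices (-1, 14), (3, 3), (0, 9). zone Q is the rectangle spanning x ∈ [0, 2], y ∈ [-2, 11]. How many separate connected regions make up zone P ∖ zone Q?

zone P ∖ zone Q splits into 2 disjoint pieces (area 1.1364, area 0.375).

2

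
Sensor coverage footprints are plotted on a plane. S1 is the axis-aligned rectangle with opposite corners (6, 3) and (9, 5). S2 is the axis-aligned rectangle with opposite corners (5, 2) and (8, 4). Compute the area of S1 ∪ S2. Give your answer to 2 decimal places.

10.00

By inclusion–exclusion:
Individual areas: |S1| = 6, |S2| = 6.
|S1∩S2|: x∈[6,8], y∈[3,4] → 2·1 = 2.
|S1 ∪ S2| = 12 − 2 = 10.00.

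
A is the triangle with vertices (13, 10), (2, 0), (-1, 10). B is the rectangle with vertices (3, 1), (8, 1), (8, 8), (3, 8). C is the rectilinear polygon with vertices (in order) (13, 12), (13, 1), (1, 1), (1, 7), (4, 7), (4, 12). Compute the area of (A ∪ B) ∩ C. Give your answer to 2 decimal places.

64.55

|A ∪ B| = 80.9136.
|(A ∪ B) ∩ C| = 64.55.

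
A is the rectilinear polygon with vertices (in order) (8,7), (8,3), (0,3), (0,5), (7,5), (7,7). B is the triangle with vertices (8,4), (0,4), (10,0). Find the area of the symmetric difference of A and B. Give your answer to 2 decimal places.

|A| = 18, |B| = 16, |A∩B| = 6.75.
|A △ B| = |A| + |B| − 2·|A∩B| = 18 + 16 − 13.5 = 20.50.

20.50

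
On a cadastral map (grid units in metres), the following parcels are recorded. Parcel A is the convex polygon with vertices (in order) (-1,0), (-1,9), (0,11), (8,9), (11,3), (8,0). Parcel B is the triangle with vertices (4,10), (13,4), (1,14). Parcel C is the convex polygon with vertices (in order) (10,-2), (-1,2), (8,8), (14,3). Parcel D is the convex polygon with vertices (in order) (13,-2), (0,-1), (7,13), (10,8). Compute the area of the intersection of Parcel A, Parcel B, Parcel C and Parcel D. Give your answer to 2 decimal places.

0.78

The intersection is the polygon with vertices (7.5,7.667), (8,8), (8.857,7.286), (9.25,6.5).
By the shoelace formula its area is 0.78.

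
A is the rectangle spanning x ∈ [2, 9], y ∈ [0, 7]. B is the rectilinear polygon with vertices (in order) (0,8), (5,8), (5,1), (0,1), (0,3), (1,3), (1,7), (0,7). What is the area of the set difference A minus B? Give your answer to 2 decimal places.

|A| = 49, |A∩B| = 18.
|A ∖ B| = |A| − |A∩B| = 49 − 18 = 31.00.

31.00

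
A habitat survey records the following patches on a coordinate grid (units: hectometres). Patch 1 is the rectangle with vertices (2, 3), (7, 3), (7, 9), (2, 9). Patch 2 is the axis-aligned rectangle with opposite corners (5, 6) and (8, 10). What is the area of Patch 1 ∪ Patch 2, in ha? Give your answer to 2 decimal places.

36.00

By inclusion–exclusion:
Individual areas: |Patch 1| = 30, |Patch 2| = 12.
|Patch 1∩Patch 2|: x∈[5,7], y∈[6,9] → 2·3 = 6.
|Patch 1 ∪ Patch 2| = 42 − 6 = 36.00.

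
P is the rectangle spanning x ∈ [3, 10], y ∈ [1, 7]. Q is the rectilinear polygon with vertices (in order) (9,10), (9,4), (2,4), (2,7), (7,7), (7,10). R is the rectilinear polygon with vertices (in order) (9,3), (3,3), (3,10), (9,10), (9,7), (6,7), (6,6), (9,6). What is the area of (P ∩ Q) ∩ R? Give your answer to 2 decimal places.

|P ∩ Q| = 18.
|(P ∩ Q) ∩ R| = 15.00.

15.00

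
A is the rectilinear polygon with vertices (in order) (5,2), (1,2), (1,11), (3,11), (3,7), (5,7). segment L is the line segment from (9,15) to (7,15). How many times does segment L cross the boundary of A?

The segment lies entirely outside A and never meets its boundary.

0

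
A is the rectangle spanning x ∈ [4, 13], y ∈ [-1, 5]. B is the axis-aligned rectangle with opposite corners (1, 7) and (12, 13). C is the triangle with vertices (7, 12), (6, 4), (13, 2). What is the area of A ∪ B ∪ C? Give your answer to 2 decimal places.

By inclusion–exclusion:
Individual areas: |A| = 54, |B| = 66, |C| = 29.
|A∩B| = 0 (no overlap).
|A∩C| = 11.2375.
|B∩C| = 9.0625.
|A∩B∩C| = 0.
|A ∪ B ∪ C| = 149 − 20.3 + 0 = 128.70.

128.70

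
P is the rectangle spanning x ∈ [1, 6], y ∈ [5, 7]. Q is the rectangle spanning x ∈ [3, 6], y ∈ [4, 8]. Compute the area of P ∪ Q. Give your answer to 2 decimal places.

By inclusion–exclusion:
Individual areas: |P| = 10, |Q| = 12.
|P∩Q|: x∈[3,6], y∈[5,7] → 3·2 = 6.
|P ∪ Q| = 22 − 6 = 16.00.

16.00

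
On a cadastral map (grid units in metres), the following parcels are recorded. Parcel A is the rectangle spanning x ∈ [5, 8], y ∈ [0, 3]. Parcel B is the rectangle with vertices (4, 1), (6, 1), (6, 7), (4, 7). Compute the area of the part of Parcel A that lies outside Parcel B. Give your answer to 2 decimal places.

|Parcel A∩Parcel B|: x∈[5,6], y∈[1,3] → 1·2 = 2.
|Parcel A| = 9.
|Parcel A ∖ Parcel B| = |Parcel A| − |Parcel A∩Parcel B| = 9 − 2 = 7.00.

7.00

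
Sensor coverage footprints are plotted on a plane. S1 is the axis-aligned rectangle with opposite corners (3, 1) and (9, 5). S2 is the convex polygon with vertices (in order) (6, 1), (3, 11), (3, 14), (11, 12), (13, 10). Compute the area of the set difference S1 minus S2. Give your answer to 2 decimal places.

15.39

|S1| = 24, |S1∩S2| = 8.6143.
|S1 ∖ S2| = |S1| − |S1∩S2| = 24 − 8.6143 = 15.39.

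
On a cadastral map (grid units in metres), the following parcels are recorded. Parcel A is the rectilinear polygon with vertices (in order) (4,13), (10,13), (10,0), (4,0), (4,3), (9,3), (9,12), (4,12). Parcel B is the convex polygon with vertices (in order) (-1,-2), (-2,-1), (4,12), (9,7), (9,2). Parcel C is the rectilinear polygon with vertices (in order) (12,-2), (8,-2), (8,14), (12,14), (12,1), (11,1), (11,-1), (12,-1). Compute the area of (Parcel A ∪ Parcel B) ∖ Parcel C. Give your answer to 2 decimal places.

|Parcel A ∪ Parcel B| = 105.
|(Parcel A ∪ Parcel B) ∩ Parcel C| = 21.5.
|(Parcel A ∪ Parcel B) ∖ Parcel C| = 105 − 21.5 = 83.50.

83.50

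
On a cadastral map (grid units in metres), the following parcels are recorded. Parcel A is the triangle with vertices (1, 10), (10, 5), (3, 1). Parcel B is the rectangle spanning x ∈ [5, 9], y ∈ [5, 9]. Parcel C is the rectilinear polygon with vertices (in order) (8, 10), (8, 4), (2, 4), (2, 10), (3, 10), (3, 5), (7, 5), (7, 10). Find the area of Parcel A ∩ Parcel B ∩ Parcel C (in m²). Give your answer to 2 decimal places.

1.39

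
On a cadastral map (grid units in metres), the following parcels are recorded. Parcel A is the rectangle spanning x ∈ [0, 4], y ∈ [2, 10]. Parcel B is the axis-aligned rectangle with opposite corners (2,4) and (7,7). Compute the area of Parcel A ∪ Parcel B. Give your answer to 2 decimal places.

41.00

By inclusion–exclusion:
Individual areas: |Parcel A| = 32, |Parcel B| = 15.
|Parcel A∩Parcel B|: x∈[2,4], y∈[4,7] → 2·3 = 6.
|Parcel A ∪ Parcel B| = 47 − 6 = 41.00.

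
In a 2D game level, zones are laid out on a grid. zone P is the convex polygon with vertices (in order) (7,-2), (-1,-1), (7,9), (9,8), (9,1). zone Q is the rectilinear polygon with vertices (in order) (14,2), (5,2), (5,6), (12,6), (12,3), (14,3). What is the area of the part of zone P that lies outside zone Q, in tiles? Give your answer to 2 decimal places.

|zone P| = 62, |zone P∩zone Q| = 16.
|zone P ∖ zone Q| = |zone P| − |zone P∩zone Q| = 62 − 16 = 46.00.

46.00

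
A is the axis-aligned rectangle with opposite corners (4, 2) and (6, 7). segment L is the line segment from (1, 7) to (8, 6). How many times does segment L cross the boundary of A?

The segment meets the boundary at (6,6.286), (4,6.571).

2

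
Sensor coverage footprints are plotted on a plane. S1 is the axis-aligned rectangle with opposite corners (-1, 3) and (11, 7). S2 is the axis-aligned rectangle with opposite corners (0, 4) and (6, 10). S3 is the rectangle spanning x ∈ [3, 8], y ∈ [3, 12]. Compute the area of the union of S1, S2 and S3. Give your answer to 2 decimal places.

82.00

By inclusion–exclusion:
Individual areas: |S1| = 48, |S2| = 36, |S3| = 45.
|S1∩S2|: x∈[0,6], y∈[4,7] → 6·3 = 18.
|S1∩S3|: x∈[3,8], y∈[3,7] → 5·4 = 20.
|S2∩S3|: x∈[3,6], y∈[4,10] → 3·6 = 18.
|S1∩S2∩S3| = 9.
|S1 ∪ S2 ∪ S3| = 129 − 56 + 9 = 82.00.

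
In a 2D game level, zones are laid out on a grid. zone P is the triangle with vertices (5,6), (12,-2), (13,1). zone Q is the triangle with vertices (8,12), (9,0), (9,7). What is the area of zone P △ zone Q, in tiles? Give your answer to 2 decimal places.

|zone P| = 14.5, |zone Q| = 3.5, |zone P∩zone Q| = 0.4445.
|zone P △ zone Q| = |zone P| + |zone Q| − 2·|zone P∩zone Q| = 14.5 + 3.5 − 0.889 = 17.11.

17.11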